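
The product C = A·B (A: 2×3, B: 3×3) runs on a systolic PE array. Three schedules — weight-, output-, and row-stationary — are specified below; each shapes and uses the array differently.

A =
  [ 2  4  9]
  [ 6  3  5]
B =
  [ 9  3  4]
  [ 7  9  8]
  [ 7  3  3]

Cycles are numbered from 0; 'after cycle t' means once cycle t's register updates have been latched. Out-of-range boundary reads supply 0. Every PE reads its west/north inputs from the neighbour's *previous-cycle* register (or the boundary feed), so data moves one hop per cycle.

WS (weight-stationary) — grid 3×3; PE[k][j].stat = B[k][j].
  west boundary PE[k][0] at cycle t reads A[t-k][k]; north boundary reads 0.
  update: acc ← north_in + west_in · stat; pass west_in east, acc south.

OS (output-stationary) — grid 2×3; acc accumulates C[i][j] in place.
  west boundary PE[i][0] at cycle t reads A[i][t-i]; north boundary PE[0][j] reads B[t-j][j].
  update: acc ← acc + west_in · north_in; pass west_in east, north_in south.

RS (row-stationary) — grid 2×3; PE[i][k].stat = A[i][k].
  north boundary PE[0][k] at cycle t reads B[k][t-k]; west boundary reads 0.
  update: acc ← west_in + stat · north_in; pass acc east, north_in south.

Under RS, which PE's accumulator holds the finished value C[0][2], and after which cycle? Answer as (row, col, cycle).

(row, col, cycle) = (0, 2, 4)

RS — PE[0][2] is where C[0][2] collects:
  cycle 0: PE[0][2] → acc 0, east 0, south 0
  cycle 1: PE[0][2] → acc 0, east 0, south 0
  cycle 2: PE[0][2] → acc 109, east 109, south 7
  cycle 3: PE[0][2] → acc 69, east 69, south 3
  cycle 4: PE[0][2] → acc 67, east 67, south 3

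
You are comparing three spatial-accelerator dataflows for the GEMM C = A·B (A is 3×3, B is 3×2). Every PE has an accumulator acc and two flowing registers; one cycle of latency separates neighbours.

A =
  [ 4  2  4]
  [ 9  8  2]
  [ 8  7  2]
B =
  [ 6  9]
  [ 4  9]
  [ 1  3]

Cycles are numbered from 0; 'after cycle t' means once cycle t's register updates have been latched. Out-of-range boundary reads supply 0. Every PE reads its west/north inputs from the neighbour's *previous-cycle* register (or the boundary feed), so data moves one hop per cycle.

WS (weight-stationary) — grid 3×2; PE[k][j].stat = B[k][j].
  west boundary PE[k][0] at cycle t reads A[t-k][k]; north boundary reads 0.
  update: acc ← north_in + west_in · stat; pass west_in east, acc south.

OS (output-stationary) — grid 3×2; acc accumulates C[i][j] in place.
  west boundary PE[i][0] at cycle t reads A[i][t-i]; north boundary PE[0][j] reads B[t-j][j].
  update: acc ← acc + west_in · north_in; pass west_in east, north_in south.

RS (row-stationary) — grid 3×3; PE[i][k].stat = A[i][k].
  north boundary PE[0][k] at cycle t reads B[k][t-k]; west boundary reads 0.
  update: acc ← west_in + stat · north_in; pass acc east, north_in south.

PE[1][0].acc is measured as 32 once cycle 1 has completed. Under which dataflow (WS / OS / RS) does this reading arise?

dataflow = WS

Under WS (3×2), PE[1][0]:
  step 0 · PE1,0: acc=0; fwd→0 fwd↓0
  step 1 · PE1,0: acc=32; fwd→2 fwd↓32
Under OS (3×2), PE[1][0]:
  step 0 · PE1,0: acc=0; fwd→0 fwd↓0
  step 1 · PE1,0: acc=54; fwd→9 fwd↓6
Under RS (3×3), PE[1][0]:
  step 0 · PE1,0: acc=0; fwd→0 fwd↓0
  step 1 · PE1,0: acc=54; fwd→54 fwd↓6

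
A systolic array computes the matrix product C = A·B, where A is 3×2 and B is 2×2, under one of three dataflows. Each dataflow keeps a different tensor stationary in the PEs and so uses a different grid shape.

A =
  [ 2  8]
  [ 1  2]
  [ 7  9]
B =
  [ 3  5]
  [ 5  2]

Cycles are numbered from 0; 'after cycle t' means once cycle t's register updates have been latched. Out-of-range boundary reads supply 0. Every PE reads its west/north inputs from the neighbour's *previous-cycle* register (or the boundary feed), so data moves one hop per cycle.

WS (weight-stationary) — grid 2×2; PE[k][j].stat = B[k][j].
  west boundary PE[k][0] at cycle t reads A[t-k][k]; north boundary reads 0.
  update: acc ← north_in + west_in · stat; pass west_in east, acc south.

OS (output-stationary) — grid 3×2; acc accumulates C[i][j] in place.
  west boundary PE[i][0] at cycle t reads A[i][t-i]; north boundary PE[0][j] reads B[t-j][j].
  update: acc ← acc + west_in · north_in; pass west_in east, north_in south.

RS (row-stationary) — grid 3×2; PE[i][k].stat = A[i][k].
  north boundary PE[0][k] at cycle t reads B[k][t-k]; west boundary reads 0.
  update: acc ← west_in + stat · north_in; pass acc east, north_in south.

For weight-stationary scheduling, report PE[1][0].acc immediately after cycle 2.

Tracing WS — 2×2 array, target PE[1][0]:
  step 0 · PE0,0: acc=6; fwd→2 fwd↓6
  step 0 · PE1,0: acc=0; fwd→0 fwd↓0
  step 1 · PE0,0: acc=3; fwd→1 fwd↓3
  step 1 · PE1,0: acc=46; fwd→8 fwd↓46
  step 2 · PE0,0: acc=21; fwd→7 fwd↓21
  step 2 · PE1,0: acc=13; fwd→2 fwd↓13

PE[1][0].acc = 13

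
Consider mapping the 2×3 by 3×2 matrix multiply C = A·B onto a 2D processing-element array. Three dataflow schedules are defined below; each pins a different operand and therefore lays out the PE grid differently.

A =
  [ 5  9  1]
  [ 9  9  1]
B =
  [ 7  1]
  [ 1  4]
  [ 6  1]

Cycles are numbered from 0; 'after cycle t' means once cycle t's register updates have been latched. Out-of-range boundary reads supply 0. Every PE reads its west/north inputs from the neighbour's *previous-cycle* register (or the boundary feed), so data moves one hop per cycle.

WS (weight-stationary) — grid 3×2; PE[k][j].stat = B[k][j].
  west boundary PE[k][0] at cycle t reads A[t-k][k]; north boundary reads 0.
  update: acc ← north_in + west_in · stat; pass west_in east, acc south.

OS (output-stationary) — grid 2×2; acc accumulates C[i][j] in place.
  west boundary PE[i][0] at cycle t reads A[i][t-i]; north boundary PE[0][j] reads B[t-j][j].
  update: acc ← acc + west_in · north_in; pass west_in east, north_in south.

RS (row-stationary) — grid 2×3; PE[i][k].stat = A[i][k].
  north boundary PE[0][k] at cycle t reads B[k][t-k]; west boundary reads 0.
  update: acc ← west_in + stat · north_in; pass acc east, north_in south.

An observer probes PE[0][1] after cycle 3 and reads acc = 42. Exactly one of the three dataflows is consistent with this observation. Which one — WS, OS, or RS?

dataflow = OS

Under WS (3×2), PE[0][1]:
  [0] (0,1) acc=0 (h:0 v:0)
  [1] (0,1) acc=5 (h:5 v:5)
  [2] (0,1) acc=9 (h:9 v:9)
  [3] (0,1) acc=0 (h:0 v:0)
Under OS (2×2), PE[0][1]:
  [0] (0,1) acc=0 (h:0 v:0)
  [1] (0,1) acc=5 (h:5 v:1)
  [2] (0,1) acc=41 (h:9 v:4)
  [3] (0,1) acc=42 (h:1 v:1)
Under RS (2×3), PE[0][1]:
  [0] (0,1) acc=0 (h:0 v:0)
  [1] (0,1) acc=44 (h:44 v:1)
  [2] (0,1) acc=41 (h:41 v:4)
  [3] (0,1) acc=0 (h:0 v:0)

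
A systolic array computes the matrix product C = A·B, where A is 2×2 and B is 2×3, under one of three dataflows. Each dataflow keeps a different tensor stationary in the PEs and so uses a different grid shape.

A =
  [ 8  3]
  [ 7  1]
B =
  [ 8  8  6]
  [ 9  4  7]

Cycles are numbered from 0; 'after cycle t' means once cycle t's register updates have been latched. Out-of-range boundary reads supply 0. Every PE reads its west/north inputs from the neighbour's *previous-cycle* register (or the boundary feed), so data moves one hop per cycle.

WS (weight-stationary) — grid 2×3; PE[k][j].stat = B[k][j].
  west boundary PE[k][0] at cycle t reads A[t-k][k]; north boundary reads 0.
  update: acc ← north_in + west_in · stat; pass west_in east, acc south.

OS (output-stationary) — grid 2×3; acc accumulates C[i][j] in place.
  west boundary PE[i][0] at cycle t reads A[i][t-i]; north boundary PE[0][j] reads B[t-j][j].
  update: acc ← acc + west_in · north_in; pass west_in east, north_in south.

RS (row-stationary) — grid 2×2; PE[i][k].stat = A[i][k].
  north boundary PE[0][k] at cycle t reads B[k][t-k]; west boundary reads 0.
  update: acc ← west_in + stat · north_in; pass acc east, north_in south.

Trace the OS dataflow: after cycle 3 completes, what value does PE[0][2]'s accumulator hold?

PE[0][2].acc = 69

OS (2×3). Following PE[0][2] plus its west/north inputs:
  @0  [0,1]  acc 0  |  →0  ↓0
  @0  [0,2]  acc 0  |  →0  ↓0
  @1  [0,1]  acc 64  |  →8  ↓8
  @1  [0,2]  acc 0  |  →0  ↓0
  @2  [0,1]  acc 76  |  →3  ↓4
  @2  [0,2]  acc 48  |  →8  ↓6
  @3  [0,1]  acc 76  |  →0  ↓0
  @3  [0,2]  acc 69  |  →3  ↓7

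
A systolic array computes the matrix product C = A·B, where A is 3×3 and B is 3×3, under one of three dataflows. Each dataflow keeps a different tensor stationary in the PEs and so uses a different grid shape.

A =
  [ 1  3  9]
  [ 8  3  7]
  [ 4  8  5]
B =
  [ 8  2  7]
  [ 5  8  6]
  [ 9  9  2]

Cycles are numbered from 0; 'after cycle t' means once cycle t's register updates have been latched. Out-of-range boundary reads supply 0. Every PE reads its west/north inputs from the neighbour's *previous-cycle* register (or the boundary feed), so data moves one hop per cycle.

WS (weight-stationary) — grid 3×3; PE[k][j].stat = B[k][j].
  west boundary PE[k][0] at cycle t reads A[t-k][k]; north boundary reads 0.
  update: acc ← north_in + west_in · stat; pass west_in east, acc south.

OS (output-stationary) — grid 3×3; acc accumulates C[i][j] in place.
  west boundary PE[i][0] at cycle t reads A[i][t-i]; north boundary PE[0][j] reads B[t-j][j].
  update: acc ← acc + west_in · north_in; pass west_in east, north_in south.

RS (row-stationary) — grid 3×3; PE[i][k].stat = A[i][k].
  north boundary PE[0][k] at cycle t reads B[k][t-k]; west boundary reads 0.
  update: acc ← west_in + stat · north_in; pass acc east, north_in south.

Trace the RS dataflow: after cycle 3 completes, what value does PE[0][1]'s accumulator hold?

Tracing RS — 3×3 array, target PE[0][1]:
  cycle 0: PE[0][0] → acc 8, east 8, south 8
  cycle 0: PE[0][1] → acc 0, east 0, south 0
  cycle 1: PE[0][0] → acc 2, east 2, south 2
  cycle 1: PE[0][1] → acc 23, east 23, south 5
  cycle 2: PE[0][0] → acc 7, east 7, south 7
  cycle 2: PE[0][1] → acc 26, east 26, south 8
  cycle 3: PE[0][0] → acc 0, east 0, south 0
  cycle 3: PE[0][1] → acc 25, east 25, south 6

PE[0][1].acc = 25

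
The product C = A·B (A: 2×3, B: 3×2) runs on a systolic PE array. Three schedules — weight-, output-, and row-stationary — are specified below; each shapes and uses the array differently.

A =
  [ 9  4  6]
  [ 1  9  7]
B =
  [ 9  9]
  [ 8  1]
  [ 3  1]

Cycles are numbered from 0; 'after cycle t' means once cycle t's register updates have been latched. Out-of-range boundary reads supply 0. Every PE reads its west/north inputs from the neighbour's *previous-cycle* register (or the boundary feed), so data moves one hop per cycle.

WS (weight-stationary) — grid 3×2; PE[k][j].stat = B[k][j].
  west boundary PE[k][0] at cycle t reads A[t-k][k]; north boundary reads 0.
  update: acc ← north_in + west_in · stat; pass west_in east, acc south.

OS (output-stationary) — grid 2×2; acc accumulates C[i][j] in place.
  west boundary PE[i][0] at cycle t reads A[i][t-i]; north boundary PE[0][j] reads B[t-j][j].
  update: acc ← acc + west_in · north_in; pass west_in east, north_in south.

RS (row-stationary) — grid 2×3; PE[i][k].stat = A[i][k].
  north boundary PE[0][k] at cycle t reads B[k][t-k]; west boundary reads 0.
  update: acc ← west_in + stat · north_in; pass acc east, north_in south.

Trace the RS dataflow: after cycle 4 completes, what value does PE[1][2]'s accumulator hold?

PE[1][2].acc = 25

RS (2×3). Following PE[1][2] plus its west/north inputs:
  [0] (0,2) acc=0 (h:0 v:0)
  [0] (1,1) acc=0 (h:0 v:0)
  [0] (1,2) acc=0 (h:0 v:0)
  [1] (0,2) acc=0 (h:0 v:0)
  [1] (1,1) acc=0 (h:0 v:0)
  [1] (1,2) acc=0 (h:0 v:0)
  [2] (0,2) acc=131 (h:131 v:3)
  [2] (1,1) acc=81 (h:81 v:8)
  [2] (1,2) acc=0 (h:0 v:0)
  [3] (0,2) acc=91 (h:91 v:1)
  [3] (1,1) acc=18 (h:18 v:1)
  [3] (1,2) acc=102 (h:102 v:3)
  [4] (0,2) acc=0 (h:0 v:0)
  [4] (1,1) acc=0 (h:0 v:0)
  [4] (1,2) acc=25 (h:25 v:1)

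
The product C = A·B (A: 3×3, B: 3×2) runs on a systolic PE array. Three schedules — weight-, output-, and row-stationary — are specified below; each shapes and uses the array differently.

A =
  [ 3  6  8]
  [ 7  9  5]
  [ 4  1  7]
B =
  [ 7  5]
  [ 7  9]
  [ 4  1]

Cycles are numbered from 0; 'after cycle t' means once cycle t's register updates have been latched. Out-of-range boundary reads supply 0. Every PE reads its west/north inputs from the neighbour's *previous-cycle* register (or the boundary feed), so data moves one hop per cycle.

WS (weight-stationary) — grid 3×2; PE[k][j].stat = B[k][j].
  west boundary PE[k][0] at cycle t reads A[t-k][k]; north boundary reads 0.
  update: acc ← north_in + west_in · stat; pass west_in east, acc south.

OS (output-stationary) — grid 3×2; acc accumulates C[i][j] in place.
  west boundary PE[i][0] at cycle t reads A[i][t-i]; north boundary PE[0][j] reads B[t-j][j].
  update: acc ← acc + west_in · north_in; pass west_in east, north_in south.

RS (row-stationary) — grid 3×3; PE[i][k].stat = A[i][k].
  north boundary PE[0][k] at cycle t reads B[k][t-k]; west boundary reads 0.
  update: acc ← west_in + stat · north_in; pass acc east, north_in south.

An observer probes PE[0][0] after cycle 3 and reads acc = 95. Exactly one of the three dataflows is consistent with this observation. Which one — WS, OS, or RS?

Under WS (3×2), PE[0][0]:
  t=0 PE[0][0]: acc=21 h=3 v=21
  t=1 PE[0][0]: acc=49 h=7 v=49
  t=2 PE[0][0]: acc=28 h=4 v=28
  t=3 PE[0][0]: acc=0 h=0 v=0
Under OS (3×2), PE[0][0]:
  t=0 PE[0][0]: acc=21 h=3 v=7
  t=1 PE[0][0]: acc=63 h=6 v=7
  t=2 PE[0][0]: acc=95 h=8 v=4
  t=3 PE[0][0]: acc=95 h=0 v=0
Under RS (3×3), PE[0][0]:
  t=0 PE[0][0]: acc=21 h=21 v=7
  t=1 PE[0][0]: acc=15 h=15 v=5
  t=2 PE[0][0]: acc=0 h=0 v=0
  t=3 PE[0][0]: acc=0 h=0 v=0

dataflow = OS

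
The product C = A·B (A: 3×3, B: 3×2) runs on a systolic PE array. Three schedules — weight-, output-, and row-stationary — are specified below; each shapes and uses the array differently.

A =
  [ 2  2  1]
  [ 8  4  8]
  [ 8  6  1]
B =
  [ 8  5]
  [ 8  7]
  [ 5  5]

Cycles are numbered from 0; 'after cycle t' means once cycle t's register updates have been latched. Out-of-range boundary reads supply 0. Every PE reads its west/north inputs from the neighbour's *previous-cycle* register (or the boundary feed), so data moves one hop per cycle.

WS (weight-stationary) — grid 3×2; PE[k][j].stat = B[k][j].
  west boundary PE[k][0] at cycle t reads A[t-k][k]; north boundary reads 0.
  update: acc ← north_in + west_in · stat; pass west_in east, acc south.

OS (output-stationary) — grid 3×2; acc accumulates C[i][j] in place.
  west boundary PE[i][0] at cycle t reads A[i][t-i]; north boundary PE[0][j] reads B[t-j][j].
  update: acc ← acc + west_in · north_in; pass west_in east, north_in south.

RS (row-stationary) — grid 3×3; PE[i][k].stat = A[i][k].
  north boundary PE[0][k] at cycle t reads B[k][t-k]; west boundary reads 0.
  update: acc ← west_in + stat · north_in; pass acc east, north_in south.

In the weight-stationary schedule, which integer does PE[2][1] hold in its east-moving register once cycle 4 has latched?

register = 8

WS 3×2: PE[2][1] cycle-by-cycle (with neighbour feeds):
  t=0 PE[1][1]: acc=0 h=0 v=0
  t=0 PE[2][0]: acc=0 h=0 v=0
  t=0 PE[2][1]: acc=0 h=0 v=0
  t=1 PE[1][1]: acc=0 h=0 v=0
  t=1 PE[2][0]: acc=0 h=0 v=0
  t=1 PE[2][1]: acc=0 h=0 v=0
  t=2 PE[1][1]: acc=24 h=2 v=24
  t=2 PE[2][0]: acc=37 h=1 v=37
  t=2 PE[2][1]: acc=0 h=0 v=0
  t=3 PE[1][1]: acc=68 h=4 v=68
  t=3 PE[2][0]: acc=136 h=8 v=136
  t=3 PE[2][1]: acc=29 h=1 v=29
  t=4 PE[1][1]: acc=82 h=6 v=82
  t=4 PE[2][0]: acc=117 h=1 v=117
  t=4 PE[2][1]: acc=108 h=8 v=108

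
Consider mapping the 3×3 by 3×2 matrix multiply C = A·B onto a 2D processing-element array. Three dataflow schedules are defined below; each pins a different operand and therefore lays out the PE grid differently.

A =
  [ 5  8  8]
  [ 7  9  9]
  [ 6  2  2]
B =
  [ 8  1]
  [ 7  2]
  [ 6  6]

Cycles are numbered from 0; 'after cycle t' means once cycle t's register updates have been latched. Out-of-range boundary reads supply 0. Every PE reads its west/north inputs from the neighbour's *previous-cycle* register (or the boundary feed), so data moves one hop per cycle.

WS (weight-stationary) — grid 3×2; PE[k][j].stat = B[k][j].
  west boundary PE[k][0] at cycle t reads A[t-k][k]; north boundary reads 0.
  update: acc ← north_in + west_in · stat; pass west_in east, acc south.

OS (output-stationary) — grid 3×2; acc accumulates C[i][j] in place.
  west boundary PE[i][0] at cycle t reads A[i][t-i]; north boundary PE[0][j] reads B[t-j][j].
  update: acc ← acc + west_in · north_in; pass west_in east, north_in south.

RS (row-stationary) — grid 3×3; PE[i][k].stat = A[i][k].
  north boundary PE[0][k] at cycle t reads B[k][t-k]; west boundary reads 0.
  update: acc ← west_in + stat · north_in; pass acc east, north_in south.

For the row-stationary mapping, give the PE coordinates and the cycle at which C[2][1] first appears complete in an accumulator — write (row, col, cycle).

(row, col, cycle) = (2, 2, 5)

Under RS, C[2][1] lands at PE[2][2]:
  t=0 PE[2][2]: acc=0 h=0 v=0
  t=1 PE[2][2]: acc=0 h=0 v=0
  t=2 PE[2][2]: acc=0 h=0 v=0
  t=3 PE[2][2]: acc=0 h=0 v=0
  t=4 PE[2][2]: acc=74 h=74 v=6
  t=5 PE[2][2]: acc=22 h=22 v=6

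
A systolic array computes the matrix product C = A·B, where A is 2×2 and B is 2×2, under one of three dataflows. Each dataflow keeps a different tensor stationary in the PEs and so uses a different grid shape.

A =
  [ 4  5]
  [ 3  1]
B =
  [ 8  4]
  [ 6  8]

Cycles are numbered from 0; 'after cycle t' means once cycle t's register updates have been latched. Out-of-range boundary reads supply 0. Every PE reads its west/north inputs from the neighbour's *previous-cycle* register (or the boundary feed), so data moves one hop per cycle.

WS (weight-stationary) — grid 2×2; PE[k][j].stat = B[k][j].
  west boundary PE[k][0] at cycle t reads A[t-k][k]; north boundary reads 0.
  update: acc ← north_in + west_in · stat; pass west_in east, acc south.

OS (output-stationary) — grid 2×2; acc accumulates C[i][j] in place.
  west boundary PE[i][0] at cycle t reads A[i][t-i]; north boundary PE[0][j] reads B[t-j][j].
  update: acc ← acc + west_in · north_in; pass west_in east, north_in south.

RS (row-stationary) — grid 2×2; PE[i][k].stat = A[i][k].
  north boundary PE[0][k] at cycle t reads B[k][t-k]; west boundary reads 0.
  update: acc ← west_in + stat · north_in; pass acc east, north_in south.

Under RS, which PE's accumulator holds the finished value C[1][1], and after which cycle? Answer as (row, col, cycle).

(row, col, cycle) = (1, 1, 3)

RS — PE[1][1] is where C[1][1] collects:
  [0] (1,1) acc=0 (h:0 v:0)
  [1] (1,1) acc=0 (h:0 v:0)
  [2] (1,1) acc=30 (h:30 v:6)
  [3] (1,1) acc=20 (h:20 v:8)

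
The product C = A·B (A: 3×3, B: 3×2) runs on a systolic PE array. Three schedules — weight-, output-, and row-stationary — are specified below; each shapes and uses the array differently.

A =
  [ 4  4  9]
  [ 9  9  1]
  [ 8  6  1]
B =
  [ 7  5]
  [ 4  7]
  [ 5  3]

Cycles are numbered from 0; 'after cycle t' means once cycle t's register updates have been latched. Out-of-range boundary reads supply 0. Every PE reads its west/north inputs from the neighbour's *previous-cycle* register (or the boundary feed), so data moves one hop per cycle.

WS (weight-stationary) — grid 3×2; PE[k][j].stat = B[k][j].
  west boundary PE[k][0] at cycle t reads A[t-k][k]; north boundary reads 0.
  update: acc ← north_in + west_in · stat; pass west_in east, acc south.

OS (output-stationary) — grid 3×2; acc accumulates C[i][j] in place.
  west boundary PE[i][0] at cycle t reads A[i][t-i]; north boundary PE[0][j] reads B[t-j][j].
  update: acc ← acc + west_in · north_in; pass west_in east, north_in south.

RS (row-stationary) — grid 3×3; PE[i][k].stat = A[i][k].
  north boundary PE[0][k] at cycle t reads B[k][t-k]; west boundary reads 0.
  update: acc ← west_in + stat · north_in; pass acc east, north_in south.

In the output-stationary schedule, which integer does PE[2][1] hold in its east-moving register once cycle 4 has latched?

register = 6

OS on a 3×2 grid — tracing PE[2][1] and its feeders:
  @0  [1,1]  acc 0  |  →0  ↓0
  @0  [2,0]  acc 0  |  →0  ↓0
  @0  [2,1]  acc 0  |  →0  ↓0
  @1  [1,1]  acc 0  |  →0  ↓0
  @1  [2,0]  acc 0  |  →0  ↓0
  @1  [2,1]  acc 0  |  →0  ↓0
  @2  [1,1]  acc 45  |  →9  ↓5
  @2  [2,0]  acc 56  |  →8  ↓7
  @2  [2,1]  acc 0  |  →0  ↓0
  @3  [1,1]  acc 108  |  →9  ↓7
  @3  [2,0]  acc 80  |  →6  ↓4
  @3  [2,1]  acc 40  |  →8  ↓5
  @4  [1,1]  acc 111  |  →1  ↓3
  @4  [2,0]  acc 85  |  →1  ↓5
  @4  [2,1]  acc 82  |  →6  ↓7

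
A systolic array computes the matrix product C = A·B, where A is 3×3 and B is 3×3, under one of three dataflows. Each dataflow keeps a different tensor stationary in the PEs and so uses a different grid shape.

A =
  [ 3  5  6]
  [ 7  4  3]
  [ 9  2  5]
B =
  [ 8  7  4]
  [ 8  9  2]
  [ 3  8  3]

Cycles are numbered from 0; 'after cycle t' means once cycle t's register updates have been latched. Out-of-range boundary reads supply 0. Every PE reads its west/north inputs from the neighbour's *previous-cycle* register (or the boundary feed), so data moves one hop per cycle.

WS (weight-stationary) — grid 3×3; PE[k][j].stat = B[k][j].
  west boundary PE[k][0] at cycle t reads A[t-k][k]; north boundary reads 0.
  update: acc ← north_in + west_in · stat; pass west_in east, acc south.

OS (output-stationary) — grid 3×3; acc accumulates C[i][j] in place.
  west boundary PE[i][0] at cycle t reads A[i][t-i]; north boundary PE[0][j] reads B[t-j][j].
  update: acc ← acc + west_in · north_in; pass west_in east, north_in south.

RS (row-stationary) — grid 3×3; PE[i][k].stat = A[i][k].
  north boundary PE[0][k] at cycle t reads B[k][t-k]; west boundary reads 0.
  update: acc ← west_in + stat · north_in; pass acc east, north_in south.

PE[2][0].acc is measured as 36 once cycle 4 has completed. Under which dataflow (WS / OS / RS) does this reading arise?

— WS: 3×3; PE[2][0] trace:
  [0] (2,0) acc=0 (h:0 v:0)
  [1] (2,0) acc=0 (h:0 v:0)
  [2] (2,0) acc=82 (h:6 v:82)
  [3] (2,0) acc=97 (h:3 v:97)
  [4] (2,0) acc=103 (h:5 v:103)
— OS: 3×3; PE[2][0] trace:
  [0] (2,0) acc=0 (h:0 v:0)
  [1] (2,0) acc=0 (h:0 v:0)
  [2] (2,0) acc=72 (h:9 v:8)
  [3] (2,0) acc=88 (h:2 v:8)
  [4] (2,0) acc=103 (h:5 v:3)
— RS: 3×3; PE[2][0] trace:
  [0] (2,0) acc=0 (h:0 v:0)
  [1] (2,0) acc=0 (h:0 v:0)
  [2] (2,0) acc=72 (h:72 v:8)
  [3] (2,0) acc=63 (h:63 v:7)
  [4] (2,0) acc=36 (h:36 v:4)

dataflow = RS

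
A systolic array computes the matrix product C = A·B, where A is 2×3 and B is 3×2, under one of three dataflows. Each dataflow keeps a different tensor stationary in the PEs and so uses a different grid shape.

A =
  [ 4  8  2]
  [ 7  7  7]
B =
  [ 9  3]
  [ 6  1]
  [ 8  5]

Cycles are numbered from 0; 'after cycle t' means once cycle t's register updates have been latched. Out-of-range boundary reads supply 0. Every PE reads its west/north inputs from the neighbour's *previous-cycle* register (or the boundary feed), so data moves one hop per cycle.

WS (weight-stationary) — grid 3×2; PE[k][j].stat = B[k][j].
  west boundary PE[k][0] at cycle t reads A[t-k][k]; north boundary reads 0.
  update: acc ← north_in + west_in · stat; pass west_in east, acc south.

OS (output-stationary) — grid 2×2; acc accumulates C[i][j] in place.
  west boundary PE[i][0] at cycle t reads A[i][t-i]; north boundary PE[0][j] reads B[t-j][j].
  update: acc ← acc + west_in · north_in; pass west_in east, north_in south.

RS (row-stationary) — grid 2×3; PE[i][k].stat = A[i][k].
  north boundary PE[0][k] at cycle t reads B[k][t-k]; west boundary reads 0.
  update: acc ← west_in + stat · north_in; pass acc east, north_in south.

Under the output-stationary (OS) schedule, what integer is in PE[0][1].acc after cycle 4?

OS 2×2: PE[0][1] cycle-by-cycle (with neighbour feeds):
  after 0 — PE[0][0] acc=36, pass-E 4, pass-S 9
  after 0 — PE[0][1] acc=0, pass-E 0, pass-S 0
  after 1 — PE[0][0] acc=84, pass-E 8, pass-S 6
  after 1 — PE[0][1] acc=12, pass-E 4, pass-S 3
  after 2 — PE[0][0] acc=100, pass-E 2, pass-S 8
  after 2 — PE[0][1] acc=20, pass-E 8, pass-S 1
  after 3 — PE[0][0] acc=100, pass-E 0, pass-S 0
  after 3 — PE[0][1] acc=30, pass-E 2, pass-S 5
  after 4 — PE[0][0] acc=100, pass-E 0, pass-S 0
  after 4 — PE[0][1] acc=30, pass-E 0, pass-S 0

PE[0][1].acc = 30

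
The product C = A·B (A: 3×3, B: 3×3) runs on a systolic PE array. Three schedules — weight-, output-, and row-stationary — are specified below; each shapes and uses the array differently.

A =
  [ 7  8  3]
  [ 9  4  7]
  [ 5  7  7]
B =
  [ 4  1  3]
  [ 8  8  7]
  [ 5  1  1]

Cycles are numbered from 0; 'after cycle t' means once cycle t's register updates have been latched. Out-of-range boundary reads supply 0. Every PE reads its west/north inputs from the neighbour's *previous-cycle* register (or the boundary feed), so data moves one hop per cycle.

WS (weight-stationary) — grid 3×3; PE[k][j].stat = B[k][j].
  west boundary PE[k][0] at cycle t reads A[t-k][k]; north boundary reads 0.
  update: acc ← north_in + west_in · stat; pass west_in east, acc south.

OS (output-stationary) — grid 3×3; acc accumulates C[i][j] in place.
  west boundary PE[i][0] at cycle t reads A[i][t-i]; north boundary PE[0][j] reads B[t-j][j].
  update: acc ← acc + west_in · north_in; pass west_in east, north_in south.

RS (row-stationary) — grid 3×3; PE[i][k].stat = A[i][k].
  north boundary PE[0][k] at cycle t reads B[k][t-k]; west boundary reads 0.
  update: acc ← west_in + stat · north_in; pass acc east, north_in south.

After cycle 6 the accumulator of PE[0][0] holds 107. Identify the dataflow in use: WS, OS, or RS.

WS (3×3 grid), PE[0][0]:
  0: (0,0).acc=28  regs=<7,28>
  1: (0,0).acc=36  regs=<9,36>
  2: (0,0).acc=20  regs=<5,20>
  3: (0,0).acc=0  regs=<0,0>
  4: (0,0).acc=0  regs=<0,0>
  5: (0,0).acc=0  regs=<0,0>
  6: (0,0).acc=0  regs=<0,0>
OS (3×3 grid), PE[0][0]:
  0: (0,0).acc=28  regs=<7,4>
  1: (0,0).acc=92  regs=<8,8>
  2: (0,0).acc=107  regs=<3,5>
  3: (0,0).acc=107  regs=<0,0>
  4: (0,0).acc=107  regs=<0,0>
  5: (0,0).acc=107  regs=<0,0>
  6: (0,0).acc=107  regs=<0,0>
RS (3×3 grid), PE[0][0]:
  0: (0,0).acc=28  regs=<28,4>
  1: (0,0).acc=7  regs=<7,1>
  2: (0,0).acc=21  regs=<21,3>
  3: (0,0).acc=0  regs=<0,0>
  4: (0,0).acc=0  regs=<0,0>
  5: (0,0).acc=0  regs=<0,0>
  6: (0,0).acc=0  regs=<0,0>

dataflow = OS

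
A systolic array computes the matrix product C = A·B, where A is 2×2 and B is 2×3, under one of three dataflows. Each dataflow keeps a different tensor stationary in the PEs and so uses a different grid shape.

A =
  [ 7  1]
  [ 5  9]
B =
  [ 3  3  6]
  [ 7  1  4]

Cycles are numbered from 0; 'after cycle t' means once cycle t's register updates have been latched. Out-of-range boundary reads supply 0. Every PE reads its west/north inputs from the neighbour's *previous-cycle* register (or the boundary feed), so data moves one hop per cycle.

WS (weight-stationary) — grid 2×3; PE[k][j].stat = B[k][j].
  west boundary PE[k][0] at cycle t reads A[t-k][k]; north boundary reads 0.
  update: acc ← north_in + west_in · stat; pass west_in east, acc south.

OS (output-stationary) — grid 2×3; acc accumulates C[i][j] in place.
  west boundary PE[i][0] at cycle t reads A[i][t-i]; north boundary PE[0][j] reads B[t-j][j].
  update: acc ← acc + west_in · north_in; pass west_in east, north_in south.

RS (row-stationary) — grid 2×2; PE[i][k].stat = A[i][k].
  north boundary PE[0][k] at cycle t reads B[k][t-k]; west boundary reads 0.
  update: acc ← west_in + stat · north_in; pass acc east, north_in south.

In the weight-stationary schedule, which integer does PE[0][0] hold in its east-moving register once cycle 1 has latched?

WS 2×3: PE[0][0] cycle-by-cycle (with neighbour feeds):
  0: (0,0).acc=21  regs=<7,21>
  1: (0,0).acc=15  regs=<5,15>

register = 5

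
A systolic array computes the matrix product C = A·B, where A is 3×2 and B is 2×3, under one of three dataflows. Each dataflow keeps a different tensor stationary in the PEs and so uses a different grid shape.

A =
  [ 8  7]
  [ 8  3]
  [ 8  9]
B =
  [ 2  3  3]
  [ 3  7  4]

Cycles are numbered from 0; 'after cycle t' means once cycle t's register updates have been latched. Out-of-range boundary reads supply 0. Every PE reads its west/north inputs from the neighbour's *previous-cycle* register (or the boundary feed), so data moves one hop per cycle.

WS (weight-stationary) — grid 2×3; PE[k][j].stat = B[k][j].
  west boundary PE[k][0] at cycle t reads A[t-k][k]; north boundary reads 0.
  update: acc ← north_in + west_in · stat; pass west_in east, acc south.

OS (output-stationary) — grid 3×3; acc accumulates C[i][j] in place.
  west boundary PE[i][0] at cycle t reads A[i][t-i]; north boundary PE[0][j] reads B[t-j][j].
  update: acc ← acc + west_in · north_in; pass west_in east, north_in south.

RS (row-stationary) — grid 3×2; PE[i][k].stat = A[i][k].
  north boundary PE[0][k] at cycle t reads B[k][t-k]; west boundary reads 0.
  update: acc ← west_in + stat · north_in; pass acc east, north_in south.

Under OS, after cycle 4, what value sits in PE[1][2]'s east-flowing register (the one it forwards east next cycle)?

register = 3

OS 3×3: PE[1][2] cycle-by-cycle (with neighbour feeds):
  cycle 0: PE[0][2] → acc 0, east 0, south 0
  cycle 0: PE[1][1] → acc 0, east 0, south 0
  cycle 0: PE[1][2] → acc 0, east 0, south 0
  cycle 1: PE[0][2] → acc 0, east 0, south 0
  cycle 1: PE[1][1] → acc 0, east 0, south 0
  cycle 1: PE[1][2] → acc 0, east 0, south 0
  cycle 2: PE[0][2] → acc 24, east 8, south 3
  cycle 2: PE[1][1] → acc 24, east 8, south 3
  cycle 2: PE[1][2] → acc 0, east 0, south 0
  cycle 3: PE[0][2] → acc 52, east 7, south 4
  cycle 3: PE[1][1] → acc 45, east 3, south 7
  cycle 3: PE[1][2] → acc 24, east 8, south 3
  cycle 4: PE[0][2] → acc 52, east 0, south 0
  cycle 4: PE[1][1] → acc 45, east 0, south 0
  cycle 4: PE[1][2] → acc 36, east 3, south 4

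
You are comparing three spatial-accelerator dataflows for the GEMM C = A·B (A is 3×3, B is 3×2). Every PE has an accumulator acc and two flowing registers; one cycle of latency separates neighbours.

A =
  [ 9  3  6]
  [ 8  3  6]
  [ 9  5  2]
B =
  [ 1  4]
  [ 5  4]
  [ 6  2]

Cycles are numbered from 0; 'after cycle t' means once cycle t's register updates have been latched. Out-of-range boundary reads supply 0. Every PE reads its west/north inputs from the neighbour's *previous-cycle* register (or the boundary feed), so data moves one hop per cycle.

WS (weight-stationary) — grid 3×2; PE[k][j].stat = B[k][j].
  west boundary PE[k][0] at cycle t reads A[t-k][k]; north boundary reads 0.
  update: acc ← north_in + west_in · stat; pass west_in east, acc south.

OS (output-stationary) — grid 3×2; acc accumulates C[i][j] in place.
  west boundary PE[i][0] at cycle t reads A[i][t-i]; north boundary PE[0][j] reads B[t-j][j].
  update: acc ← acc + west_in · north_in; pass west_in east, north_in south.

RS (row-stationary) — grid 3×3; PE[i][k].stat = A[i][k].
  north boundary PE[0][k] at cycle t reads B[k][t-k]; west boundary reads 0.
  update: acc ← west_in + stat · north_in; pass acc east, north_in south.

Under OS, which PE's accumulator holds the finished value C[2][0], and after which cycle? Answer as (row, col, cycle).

(row, col, cycle) = (2, 0, 4)

OS — PE[2][0] is where C[2][0] collects:
  0: (2,0).acc=0  regs=<0,0>
  1: (2,0).acc=0  regs=<0,0>
  2: (2,0).acc=9  regs=<9,1>
  3: (2,0).acc=34  regs=<5,5>
  4: (2,0).acc=46  regs=<2,6>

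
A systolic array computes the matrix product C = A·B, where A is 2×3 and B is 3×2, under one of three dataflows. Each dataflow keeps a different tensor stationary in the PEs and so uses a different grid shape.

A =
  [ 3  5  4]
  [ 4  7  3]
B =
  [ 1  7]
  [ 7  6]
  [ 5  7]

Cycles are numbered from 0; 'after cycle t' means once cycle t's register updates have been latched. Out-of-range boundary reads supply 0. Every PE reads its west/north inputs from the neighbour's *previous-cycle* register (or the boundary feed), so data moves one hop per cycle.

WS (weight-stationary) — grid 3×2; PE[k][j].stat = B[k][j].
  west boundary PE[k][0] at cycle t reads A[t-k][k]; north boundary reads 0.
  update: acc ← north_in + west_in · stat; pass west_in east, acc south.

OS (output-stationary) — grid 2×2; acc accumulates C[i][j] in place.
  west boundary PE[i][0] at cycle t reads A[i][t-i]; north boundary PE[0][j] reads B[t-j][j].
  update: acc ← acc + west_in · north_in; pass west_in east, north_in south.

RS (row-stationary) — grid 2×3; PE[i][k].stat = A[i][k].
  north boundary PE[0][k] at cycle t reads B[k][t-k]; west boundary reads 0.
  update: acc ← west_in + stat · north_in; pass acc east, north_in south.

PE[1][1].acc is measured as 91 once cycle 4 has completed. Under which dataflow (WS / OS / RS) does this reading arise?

Under WS (3×2), PE[1][1]:
  t=0 PE[1][1]: acc=0 h=0 v=0
  t=1 PE[1][1]: acc=0 h=0 v=0
  t=2 PE[1][1]: acc=51 h=5 v=51
  t=3 PE[1][1]: acc=70 h=7 v=70
  t=4 PE[1][1]: acc=0 h=0 v=0
Under OS (2×2), PE[1][1]:
  t=0 PE[1][1]: acc=0 h=0 v=0
  t=1 PE[1][1]: acc=0 h=0 v=0
  t=2 PE[1][1]: acc=28 h=4 v=7
  t=3 PE[1][1]: acc=70 h=7 v=6
  t=4 PE[1][1]: acc=91 h=3 v=7
Under RS (2×3), PE[1][1]:
  t=0 PE[1][1]: acc=0 h=0 v=0
  t=1 PE[1][1]: acc=0 h=0 v=0
  t=2 PE[1][1]: acc=53 h=53 v=7
  t=3 PE[1][1]: acc=70 h=70 v=6
  t=4 PE[1][1]: acc=0 h=0 v=0

dataflow = OS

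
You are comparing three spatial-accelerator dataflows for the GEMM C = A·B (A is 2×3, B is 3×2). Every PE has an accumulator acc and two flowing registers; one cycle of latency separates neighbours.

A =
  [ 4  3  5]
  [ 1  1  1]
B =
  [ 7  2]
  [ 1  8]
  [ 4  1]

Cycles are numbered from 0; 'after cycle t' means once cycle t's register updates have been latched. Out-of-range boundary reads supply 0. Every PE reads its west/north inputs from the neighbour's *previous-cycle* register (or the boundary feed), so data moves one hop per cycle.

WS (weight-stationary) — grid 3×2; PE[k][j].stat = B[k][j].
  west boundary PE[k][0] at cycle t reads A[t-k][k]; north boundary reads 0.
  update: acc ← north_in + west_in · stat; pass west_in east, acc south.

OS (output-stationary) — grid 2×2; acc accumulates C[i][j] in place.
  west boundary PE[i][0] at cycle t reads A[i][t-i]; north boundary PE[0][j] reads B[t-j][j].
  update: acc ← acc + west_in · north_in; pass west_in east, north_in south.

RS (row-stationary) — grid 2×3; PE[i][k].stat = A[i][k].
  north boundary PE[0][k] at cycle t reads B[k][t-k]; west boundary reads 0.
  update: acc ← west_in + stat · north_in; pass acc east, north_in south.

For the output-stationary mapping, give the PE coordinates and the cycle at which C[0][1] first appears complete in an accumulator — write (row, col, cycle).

Under OS, C[0][1] lands at PE[0][1]:
  cycle 0: PE[0][1] → acc 0, east 0, south 0
  cycle 1: PE[0][1] → acc 8, east 4, south 2
  cycle 2: PE[0][1] → acc 32, east 3, south 8
  cycle 3: PE[0][1] → acc 37, east 5, south 1

(row, col, cycle) = (0, 1, 3)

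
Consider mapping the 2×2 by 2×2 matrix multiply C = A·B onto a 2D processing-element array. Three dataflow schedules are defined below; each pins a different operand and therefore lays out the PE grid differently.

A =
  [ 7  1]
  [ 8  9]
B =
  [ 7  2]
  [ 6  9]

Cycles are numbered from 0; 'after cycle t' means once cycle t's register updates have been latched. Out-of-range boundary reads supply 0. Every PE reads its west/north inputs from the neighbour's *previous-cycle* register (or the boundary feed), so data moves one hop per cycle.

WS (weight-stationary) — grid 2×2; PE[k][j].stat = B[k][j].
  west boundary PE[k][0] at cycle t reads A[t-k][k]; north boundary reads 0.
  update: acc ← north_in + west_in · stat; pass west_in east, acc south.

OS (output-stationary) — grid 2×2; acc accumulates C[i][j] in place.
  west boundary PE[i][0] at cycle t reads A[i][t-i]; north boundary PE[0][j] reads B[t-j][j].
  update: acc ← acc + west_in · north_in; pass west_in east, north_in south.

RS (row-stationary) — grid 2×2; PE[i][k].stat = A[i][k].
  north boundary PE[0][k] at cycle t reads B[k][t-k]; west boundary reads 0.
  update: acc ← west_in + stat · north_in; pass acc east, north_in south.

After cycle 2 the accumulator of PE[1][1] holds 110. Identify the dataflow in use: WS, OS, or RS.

WS [2×2] PE[1][1] across cycles:
  after 0 — PE[1][1] acc=0, pass-E 0, pass-S 0
  after 1 — PE[1][1] acc=0, pass-E 0, pass-S 0
  after 2 — PE[1][1] acc=23, pass-E 1, pass-S 23
OS [2×2] PE[1][1] across cycles:
  after 0 — PE[1][1] acc=0, pass-E 0, pass-S 0
  after 1 — PE[1][1] acc=0, pass-E 0, pass-S 0
  after 2 — PE[1][1] acc=16, pass-E 8, pass-S 2
RS [2×2] PE[1][1] across cycles:
  after 0 — PE[1][1] acc=0, pass-E 0, pass-S 0
  after 1 — PE[1][1] acc=0, pass-E 0, pass-S 0
  after 2 — PE[1][1] acc=110, pass-E 110, pass-S 6

dataflow = RS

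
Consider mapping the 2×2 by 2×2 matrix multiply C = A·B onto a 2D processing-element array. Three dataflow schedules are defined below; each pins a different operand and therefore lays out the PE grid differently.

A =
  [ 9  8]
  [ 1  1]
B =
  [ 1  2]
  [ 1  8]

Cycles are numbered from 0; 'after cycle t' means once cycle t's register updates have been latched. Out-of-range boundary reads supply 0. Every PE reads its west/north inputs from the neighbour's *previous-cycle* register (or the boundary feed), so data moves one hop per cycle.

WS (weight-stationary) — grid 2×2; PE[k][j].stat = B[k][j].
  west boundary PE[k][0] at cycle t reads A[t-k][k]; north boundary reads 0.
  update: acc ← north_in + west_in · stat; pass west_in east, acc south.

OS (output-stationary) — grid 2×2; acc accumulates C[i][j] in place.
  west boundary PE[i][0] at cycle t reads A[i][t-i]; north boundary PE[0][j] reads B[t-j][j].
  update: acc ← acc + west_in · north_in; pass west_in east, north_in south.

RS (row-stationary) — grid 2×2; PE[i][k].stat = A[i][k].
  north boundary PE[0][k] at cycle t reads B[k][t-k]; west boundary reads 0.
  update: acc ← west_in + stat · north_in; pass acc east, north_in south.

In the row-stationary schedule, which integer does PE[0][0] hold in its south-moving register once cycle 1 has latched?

register = 2

RS 2×2: PE[0][0] cycle-by-cycle (with neighbour feeds):
  step 0 · PE0,0: acc=9; fwd→9 fwd↓1
  step 1 · PE0,0: acc=18; fwd→18 fwd↓2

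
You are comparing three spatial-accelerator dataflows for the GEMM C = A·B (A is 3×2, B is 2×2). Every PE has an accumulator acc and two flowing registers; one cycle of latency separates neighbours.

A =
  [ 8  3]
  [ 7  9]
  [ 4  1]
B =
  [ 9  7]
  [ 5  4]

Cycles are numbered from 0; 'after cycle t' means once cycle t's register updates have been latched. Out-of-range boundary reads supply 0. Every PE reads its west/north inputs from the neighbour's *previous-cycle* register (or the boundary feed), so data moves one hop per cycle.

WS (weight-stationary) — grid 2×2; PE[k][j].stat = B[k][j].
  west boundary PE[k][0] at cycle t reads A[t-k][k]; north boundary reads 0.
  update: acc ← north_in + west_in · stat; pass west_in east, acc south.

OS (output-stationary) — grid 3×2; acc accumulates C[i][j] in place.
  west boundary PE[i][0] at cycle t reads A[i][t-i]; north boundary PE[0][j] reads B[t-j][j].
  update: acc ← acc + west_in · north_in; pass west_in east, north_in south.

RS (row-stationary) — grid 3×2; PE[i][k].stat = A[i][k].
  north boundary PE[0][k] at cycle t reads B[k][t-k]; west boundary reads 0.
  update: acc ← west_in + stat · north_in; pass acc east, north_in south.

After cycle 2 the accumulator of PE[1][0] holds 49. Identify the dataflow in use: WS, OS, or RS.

— WS: 2×2; PE[1][0] trace:
  after 0 — PE[1][0] acc=0, pass-E 0, pass-S 0
  after 1 — PE[1][0] acc=87, pass-E 3, pass-S 87
  after 2 — PE[1][0] acc=108, pass-E 9, pass-S 108
— OS: 3×2; PE[1][0] trace:
  after 0 — PE[1][0] acc=0, pass-E 0, pass-S 0
  after 1 — PE[1][0] acc=63, pass-E 7, pass-S 9
  after 2 — PE[1][0] acc=108, pass-E 9, pass-S 5
— RS: 3×2; PE[1][0] trace:
  after 0 — PE[1][0] acc=0, pass-E 0, pass-S 0
  after 1 — PE[1][0] acc=63, pass-E 63, pass-S 9
  after 2 — PE[1][0] acc=49, pass-E 49, pass-S 7

dataflow = RS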